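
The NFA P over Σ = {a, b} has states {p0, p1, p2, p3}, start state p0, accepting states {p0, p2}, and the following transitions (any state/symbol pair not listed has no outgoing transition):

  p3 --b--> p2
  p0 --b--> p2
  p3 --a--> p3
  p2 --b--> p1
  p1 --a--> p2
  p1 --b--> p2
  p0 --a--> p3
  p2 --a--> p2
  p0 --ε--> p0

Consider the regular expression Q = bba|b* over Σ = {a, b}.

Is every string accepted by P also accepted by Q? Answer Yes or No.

No

The string ab is in L(P) but not in L(Q).
So L(P) ⊄ L(Q).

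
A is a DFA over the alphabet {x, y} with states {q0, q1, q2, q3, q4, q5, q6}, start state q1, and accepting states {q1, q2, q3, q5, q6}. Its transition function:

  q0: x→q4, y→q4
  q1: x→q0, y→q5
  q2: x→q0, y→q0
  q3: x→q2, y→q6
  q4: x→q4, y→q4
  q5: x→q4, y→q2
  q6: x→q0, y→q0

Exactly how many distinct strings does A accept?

The useful subgraph on states {q1, q2, q5} is acyclic, so L(A) is finite; the longest accepting path visits 3 useful states, giving maximum string length 2.
Counting accepting paths from q1 by length: 1 of length 0, 1 of length 1, 1 of length 2. Total 3.

3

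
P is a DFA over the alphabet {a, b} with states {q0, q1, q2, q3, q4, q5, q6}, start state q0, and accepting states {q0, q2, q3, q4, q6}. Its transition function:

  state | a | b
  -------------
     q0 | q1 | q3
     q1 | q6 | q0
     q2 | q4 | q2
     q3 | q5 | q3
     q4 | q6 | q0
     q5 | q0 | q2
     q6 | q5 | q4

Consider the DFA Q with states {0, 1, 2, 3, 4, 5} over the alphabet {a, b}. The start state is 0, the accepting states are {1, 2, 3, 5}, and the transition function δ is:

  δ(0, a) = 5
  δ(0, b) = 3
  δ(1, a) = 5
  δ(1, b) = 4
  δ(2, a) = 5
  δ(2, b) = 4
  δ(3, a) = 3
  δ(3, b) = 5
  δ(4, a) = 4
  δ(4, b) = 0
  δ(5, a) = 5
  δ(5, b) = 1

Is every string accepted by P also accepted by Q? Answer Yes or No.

No

The empty string ε is in L(P) but not in L(Q).
So L(P) ⊄ L(Q).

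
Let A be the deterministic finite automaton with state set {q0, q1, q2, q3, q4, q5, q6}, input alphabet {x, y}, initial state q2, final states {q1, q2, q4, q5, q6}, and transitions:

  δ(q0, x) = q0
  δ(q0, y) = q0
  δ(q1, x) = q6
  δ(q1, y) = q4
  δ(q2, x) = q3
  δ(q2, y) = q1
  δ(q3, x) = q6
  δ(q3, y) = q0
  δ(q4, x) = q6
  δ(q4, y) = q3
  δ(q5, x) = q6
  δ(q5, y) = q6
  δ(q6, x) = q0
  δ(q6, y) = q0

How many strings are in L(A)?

The useful subgraph on states {q1, q2, q3, q4, q6} is acyclic, so L(A) is finite; the longest accepting path visits 5 useful states, giving maximum string length 4.
Counting accepting paths from q2 by length: 1 of length 0, 1 of length 1, 3 of length 2, 1 of length 3, 1 of length 4. Total 7.

7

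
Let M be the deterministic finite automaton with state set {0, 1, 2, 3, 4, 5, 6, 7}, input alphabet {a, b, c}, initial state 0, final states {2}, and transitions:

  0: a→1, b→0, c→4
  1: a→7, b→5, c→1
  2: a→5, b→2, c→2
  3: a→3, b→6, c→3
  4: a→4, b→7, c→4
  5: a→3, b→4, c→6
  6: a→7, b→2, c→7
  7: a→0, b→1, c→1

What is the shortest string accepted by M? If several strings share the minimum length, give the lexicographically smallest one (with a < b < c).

abcb

A breadth-first search from 0 reaches an accepting state first via the path 0 → 1 → 5 → 6 → 2 on input abcb.
No string of length < 4 is accepted (BFS exhausts all shorter strings without reaching an accepting state), and abcb is the lexicographically least accepting string of length 4.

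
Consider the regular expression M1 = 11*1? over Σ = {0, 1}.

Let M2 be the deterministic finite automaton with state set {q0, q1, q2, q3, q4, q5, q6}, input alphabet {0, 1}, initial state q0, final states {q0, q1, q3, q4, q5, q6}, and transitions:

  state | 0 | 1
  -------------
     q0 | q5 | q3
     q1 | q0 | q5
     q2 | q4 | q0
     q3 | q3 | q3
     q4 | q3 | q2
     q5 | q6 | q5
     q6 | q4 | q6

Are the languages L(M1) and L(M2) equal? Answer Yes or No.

No

The empty string ε is accepted by M2 but rejected by M1.
So L(M1) ≠ L(M2).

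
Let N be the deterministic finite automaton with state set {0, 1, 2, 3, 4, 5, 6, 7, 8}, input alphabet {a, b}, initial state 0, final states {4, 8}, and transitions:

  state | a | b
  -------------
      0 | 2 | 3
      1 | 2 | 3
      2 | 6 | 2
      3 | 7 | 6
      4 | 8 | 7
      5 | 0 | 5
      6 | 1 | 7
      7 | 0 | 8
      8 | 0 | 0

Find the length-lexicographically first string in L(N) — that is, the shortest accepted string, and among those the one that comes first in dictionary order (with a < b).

A breadth-first search from 0 reaches an accepting state first via the path 0 → 3 → 7 → 8 on input bab.
No string of length < 3 is accepted (BFS exhausts all shorter strings without reaching an accepting state), and bab is the lexicographically least accepting string of length 3.

bab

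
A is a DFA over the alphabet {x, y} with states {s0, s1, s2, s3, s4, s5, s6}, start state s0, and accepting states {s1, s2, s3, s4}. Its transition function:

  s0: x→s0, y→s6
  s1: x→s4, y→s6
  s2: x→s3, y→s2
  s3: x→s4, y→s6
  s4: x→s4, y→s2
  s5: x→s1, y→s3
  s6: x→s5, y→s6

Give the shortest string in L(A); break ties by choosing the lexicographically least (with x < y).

A breadth-first search from s0 reaches an accepting state first via the path s0 → s6 → s5 → s1 on input yxx.
No string of length < 3 is accepted (BFS exhausts all shorter strings without reaching an accepting state), and yxx is the lexicographically least accepting string of length 3.

yxx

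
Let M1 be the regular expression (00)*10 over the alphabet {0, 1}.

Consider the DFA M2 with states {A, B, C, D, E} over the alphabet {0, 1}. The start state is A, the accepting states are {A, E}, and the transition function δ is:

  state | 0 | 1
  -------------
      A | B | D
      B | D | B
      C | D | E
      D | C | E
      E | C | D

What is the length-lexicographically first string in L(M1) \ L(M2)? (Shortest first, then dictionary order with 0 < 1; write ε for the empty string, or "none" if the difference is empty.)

The string 10 is accepted by M1 but not by M2.
No shorter string lies in the difference, and 10 is the lexicographically first length-2 string in L(M1) \ L(M2).

10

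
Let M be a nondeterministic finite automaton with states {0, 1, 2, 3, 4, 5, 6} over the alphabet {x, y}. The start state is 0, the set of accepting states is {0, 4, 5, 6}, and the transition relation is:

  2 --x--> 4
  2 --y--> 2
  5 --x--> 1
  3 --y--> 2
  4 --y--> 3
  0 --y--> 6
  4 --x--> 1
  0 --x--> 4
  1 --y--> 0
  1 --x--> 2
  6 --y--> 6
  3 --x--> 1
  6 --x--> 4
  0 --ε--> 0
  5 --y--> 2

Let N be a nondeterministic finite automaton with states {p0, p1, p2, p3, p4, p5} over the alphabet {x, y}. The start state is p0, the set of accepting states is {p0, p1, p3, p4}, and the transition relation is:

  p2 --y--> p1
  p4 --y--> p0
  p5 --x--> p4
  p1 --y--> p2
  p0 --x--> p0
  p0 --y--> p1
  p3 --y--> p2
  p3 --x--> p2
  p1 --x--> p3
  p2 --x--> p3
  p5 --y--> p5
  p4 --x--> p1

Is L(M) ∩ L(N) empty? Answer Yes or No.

The empty string ε is accepted by both M and N.
Hence L(M) ∩ L(N) ≠ ∅.

No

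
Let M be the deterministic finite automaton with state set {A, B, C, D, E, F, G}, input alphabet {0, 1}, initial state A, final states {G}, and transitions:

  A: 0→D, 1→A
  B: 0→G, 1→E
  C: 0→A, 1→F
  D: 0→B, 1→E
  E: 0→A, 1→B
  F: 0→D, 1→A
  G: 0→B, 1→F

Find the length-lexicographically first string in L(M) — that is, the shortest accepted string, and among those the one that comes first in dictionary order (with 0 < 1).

A breadth-first search from A reaches an accepting state first via the path A → D → B → G on input 000.
No string of length < 3 is accepted (BFS exhausts all shorter strings without reaching an accepting state), and 000 is the lexicographically least accepting string of length 3.

000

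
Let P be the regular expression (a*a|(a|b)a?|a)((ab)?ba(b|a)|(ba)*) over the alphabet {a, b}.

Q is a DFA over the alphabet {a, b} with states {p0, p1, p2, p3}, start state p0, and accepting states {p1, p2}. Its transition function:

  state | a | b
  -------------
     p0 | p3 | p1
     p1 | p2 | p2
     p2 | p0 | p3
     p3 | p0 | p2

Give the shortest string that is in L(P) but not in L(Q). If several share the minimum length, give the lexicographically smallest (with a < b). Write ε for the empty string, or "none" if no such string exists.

a

The string a is accepted by P but not by Q.
No shorter string lies in the difference, and a is the lexicographically first length-1 string in L(P) \ L(Q).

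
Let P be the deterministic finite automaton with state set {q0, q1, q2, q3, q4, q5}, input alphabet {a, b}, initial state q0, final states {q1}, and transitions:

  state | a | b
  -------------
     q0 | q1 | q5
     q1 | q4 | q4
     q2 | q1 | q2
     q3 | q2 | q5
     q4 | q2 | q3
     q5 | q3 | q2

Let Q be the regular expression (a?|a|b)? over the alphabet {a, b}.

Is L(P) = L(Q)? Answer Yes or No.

No

The string bba is accepted by P but rejected by Q.
So L(P) ≠ L(Q).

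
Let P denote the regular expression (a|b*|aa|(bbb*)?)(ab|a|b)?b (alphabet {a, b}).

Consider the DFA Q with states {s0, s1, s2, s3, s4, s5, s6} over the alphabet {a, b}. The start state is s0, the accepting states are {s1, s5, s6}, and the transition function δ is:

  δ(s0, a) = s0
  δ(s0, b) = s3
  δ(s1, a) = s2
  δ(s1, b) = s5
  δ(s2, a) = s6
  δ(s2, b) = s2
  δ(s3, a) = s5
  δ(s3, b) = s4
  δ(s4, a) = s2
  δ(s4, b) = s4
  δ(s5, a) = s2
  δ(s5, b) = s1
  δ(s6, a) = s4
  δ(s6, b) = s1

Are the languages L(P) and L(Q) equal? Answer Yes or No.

The string b is accepted by P but rejected by Q.
So L(P) ≠ L(Q).

No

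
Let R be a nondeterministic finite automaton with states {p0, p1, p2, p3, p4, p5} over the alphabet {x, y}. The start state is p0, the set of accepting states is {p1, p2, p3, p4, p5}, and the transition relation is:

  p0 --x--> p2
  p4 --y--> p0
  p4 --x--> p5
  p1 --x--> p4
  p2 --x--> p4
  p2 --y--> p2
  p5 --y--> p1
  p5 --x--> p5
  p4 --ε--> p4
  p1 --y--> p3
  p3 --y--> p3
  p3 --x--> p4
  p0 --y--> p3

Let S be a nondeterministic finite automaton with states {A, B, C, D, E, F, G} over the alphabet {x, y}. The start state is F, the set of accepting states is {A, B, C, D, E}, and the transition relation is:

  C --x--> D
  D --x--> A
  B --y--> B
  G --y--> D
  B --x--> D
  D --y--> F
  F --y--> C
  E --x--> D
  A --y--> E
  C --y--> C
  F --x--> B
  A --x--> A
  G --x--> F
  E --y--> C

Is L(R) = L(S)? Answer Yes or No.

Exploring the product automaton R × S from the start pair (p0, F), following both machines on each input symbol, reaches 6 state pairs: (p0, F), (p2, B), (p3, C), (p4, D), (p5, A), (p1, E).
R accepts in {p1, p2, p3, p4, p5} and S accepts in {A, B, C, D, E}. In every reachable pair the two components are either both accepting — (p2, B), (p3, C), (p4, D), (p5, A), (p1, E) — or both non-accepting, so no string is accepted by exactly one of the machines: L(R) \ L(S) and L(S) \ L(R) are both empty.
Hence every string is accepted by R iff it is accepted by S, and the two languages coincide.

Yes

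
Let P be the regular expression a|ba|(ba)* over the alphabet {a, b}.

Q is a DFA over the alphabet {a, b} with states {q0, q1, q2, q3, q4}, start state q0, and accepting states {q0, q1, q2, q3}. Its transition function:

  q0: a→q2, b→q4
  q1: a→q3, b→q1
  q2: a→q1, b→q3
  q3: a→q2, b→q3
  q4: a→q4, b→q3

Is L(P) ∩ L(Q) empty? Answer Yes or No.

The empty string ε is accepted by both P and Q.
Hence L(P) ∩ L(Q) ≠ ∅.

No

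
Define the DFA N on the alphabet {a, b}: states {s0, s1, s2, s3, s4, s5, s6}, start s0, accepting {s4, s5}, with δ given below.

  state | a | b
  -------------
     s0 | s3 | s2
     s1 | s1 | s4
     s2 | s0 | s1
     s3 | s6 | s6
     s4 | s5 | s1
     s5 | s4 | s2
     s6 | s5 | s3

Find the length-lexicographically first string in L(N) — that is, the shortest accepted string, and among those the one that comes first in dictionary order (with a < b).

aaa

A breadth-first search from s0 reaches an accepting state first via the path s0 → s3 → s6 → s5 on input aaa.
No string of length < 3 is accepted (BFS exhausts all shorter strings without reaching an accepting state), and aaa is the lexicographically least accepting string of length 3.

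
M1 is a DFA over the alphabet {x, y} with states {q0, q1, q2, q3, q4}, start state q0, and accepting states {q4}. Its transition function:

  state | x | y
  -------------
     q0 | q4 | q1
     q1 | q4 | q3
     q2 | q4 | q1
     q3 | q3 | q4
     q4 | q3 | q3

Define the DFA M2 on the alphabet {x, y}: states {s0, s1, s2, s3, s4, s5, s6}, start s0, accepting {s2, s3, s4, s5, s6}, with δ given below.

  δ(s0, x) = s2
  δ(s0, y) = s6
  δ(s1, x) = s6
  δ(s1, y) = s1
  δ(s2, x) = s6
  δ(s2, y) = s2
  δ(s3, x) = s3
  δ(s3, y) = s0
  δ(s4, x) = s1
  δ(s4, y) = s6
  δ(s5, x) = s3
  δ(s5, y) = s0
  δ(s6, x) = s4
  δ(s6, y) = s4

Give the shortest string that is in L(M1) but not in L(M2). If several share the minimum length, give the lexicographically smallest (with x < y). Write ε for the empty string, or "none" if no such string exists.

The string yxxy is accepted by M1 but not by M2.
No shorter string lies in the difference, and yxxy is the lexicographically first length-4 string in L(M1) \ L(M2).

yxxy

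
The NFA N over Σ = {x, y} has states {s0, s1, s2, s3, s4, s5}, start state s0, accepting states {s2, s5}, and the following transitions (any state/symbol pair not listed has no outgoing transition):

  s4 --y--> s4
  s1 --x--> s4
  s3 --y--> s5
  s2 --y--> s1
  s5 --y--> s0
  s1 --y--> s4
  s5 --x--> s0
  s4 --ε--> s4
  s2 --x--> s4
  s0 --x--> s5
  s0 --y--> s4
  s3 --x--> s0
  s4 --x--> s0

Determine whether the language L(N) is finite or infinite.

infinite

State s0 is reachable from the start and can reach an accepting state, and it lies on the cycle s0 → s4 → s0.
Traversing that cycle any number of times yields accepted strings of unbounded length, so the language is infinite.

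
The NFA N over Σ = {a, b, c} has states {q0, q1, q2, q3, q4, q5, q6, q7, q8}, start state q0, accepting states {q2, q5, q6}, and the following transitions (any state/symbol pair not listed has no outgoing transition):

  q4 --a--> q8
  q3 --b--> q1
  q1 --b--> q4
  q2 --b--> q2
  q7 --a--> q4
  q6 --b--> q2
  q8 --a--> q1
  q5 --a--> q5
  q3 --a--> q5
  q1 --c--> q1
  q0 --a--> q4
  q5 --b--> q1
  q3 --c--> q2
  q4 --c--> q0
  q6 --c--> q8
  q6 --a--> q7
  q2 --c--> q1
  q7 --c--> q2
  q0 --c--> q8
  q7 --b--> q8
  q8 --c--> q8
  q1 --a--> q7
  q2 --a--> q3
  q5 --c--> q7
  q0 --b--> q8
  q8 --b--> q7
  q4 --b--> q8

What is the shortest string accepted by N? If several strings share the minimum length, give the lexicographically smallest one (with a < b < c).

bbc

A breadth-first search from q0 reaches an accepting state first via the path q0 → q8 → q7 → q2 on input bbc.
No string of length < 3 is accepted (BFS exhausts all shorter strings without reaching an accepting state), and bbc is the lexicographically least accepting string of length 3.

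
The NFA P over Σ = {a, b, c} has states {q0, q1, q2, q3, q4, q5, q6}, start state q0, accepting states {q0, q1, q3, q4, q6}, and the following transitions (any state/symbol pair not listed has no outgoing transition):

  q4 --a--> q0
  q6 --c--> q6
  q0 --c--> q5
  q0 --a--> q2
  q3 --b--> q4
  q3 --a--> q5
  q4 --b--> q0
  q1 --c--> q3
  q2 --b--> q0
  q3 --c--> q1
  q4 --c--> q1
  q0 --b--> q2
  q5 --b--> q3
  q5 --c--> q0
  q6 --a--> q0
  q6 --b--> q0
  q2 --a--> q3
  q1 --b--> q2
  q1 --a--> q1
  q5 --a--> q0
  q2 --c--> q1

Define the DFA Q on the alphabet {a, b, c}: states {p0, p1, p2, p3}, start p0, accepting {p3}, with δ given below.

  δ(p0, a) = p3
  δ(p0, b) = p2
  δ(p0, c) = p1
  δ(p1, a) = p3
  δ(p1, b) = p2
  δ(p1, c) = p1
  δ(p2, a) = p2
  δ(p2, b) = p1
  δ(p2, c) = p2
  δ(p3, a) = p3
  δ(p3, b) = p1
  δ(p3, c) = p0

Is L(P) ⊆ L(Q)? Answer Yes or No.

No

The empty string ε is in L(P) but not in L(Q).
So L(P) ⊄ L(Q).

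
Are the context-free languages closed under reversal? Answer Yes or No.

Reversing the right-hand side of every production of a context-free grammar for L gives a context-free grammar for Lᴿ (induction on derivation length).
So the context-free languages are closed under reversal.

Yes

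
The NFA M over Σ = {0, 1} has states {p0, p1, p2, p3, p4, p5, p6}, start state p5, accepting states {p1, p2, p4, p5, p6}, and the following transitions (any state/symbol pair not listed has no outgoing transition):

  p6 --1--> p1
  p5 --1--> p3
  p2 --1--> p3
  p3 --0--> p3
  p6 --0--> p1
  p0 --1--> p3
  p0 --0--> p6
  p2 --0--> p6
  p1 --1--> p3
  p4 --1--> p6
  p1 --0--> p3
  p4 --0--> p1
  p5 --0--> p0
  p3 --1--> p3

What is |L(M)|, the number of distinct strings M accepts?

4

The useful subgraph on states {p0, p1, p5, p6} is acyclic, so L(M) is finite; the longest accepting path visits 4 useful states, giving maximum string length 3.
Counting accepting paths from p5 by length: 1 of length 0, 1 of length 2, 2 of length 3. Total 4.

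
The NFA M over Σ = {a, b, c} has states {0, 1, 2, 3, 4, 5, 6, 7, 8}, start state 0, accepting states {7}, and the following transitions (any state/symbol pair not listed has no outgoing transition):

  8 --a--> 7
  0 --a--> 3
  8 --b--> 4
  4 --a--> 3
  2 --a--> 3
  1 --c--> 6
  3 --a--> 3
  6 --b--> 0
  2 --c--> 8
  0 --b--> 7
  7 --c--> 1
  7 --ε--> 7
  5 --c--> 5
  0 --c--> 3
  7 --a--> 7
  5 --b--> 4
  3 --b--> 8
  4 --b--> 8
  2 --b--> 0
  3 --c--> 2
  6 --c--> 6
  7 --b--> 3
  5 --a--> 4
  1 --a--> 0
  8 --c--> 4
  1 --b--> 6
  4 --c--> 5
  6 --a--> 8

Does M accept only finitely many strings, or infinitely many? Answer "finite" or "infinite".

State 8 is reachable from the start and can reach an accepting state, and it lies on the cycle 8 → 4 → 8.
Traversing that cycle any number of times yields accepted strings of unbounded length, so the language is infinite.

infinite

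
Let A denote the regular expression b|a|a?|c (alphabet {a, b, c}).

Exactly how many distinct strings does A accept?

The expression has no Kleene star, so L(A) is finite. Expanding the alternatives gives {ε, a, b, c}.
That is 1 of length 0, 3 of length 1: 4 strings in all.

4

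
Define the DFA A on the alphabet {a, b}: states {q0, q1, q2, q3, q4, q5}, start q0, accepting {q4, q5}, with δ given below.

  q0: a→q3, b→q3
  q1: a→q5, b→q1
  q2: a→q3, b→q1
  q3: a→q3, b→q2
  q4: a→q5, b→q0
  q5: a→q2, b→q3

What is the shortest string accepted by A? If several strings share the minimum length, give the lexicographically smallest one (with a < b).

abba

A breadth-first search from q0 reaches an accepting state first via the path q0 → q3 → q2 → q1 → q5 on input abba.
No string of length < 4 is accepted (BFS exhausts all shorter strings without reaching an accepting state), and abba is the lexicographically least accepting string of length 4.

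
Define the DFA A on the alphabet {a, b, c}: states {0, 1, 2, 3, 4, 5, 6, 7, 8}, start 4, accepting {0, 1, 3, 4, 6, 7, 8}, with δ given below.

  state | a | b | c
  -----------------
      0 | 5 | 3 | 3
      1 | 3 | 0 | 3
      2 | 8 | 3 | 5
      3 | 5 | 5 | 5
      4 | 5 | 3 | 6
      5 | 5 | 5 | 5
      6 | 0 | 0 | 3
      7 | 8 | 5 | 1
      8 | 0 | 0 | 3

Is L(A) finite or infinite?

The useful states (reachable from 4 and able to reach an accepting state) are {0, 3, 4, 6}.
Restricted to these states the transition graph has no cycle, so every accepting path has bounded length and L is finite.

finite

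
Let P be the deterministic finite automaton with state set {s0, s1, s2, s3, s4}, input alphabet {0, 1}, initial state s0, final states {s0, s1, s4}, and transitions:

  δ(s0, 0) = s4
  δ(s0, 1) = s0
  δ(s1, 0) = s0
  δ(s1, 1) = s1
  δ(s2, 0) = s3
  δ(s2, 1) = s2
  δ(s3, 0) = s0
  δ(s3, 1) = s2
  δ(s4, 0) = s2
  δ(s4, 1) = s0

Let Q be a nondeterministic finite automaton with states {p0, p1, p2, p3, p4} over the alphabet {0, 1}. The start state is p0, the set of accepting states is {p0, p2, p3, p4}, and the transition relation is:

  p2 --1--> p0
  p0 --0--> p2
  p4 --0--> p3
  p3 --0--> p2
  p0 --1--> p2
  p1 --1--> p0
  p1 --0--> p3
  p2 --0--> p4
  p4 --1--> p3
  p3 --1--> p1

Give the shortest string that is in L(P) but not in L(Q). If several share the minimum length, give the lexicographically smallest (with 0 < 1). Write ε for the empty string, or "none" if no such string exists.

The string 1011 is accepted by P but not by Q.
No shorter string lies in the difference, and 1011 is the lexicographically first length-4 string in L(P) \ L(Q).

1011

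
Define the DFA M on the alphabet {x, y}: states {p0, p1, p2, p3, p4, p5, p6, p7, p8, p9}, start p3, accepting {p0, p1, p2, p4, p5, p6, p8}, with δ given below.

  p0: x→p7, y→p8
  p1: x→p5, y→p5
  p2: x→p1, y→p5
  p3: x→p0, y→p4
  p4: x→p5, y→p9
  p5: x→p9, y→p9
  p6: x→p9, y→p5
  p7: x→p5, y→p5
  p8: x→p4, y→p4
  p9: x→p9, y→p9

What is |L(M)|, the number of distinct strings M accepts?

The useful subgraph on states {p0, p3, p4, p5, p7, p8} is acyclic, so L(M) is finite; the longest accepting path visits 5 useful states, giving maximum string length 4.
Counting accepting paths from p3 by length: 2 of length 1, 2 of length 2, 4 of length 3, 2 of length 4. Total 10.

10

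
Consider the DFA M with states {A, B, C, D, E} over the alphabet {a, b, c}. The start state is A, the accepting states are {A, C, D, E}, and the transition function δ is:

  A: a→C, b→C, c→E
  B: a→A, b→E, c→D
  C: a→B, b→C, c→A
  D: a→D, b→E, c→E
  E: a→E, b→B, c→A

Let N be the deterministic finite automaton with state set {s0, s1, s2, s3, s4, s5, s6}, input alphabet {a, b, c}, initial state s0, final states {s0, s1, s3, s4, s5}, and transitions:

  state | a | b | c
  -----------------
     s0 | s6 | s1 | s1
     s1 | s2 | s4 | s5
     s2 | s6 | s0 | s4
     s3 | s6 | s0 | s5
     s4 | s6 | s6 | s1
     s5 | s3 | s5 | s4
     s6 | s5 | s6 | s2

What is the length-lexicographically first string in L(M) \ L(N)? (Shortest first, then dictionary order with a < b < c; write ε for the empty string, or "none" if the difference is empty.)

The string a is accepted by M but not by N.
No shorter string lies in the difference, and a is the lexicographically first length-1 string in L(M) \ L(N).

a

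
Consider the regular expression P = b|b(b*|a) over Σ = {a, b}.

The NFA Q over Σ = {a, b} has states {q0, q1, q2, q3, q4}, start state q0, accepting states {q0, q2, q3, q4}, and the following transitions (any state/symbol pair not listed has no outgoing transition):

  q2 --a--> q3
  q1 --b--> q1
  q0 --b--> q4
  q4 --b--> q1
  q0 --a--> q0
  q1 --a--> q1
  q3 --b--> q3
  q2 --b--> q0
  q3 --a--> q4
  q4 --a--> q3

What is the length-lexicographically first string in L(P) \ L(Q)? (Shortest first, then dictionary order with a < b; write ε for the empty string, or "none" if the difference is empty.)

The string bb is accepted by P but not by Q.
No shorter string lies in the difference, and bb is the lexicographically first length-2 string in L(P) \ L(Q).

bb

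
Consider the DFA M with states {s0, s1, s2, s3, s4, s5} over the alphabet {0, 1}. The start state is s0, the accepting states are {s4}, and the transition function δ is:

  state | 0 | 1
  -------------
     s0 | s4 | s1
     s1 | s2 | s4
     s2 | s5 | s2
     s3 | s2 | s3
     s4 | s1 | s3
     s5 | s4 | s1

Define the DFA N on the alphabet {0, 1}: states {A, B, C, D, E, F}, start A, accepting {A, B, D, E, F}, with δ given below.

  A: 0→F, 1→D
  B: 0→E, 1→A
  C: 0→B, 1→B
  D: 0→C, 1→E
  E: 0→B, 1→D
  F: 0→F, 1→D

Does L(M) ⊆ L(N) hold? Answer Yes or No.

Yes

Exploring the product automaton M × N from the start pair (s0, A), following both machines on each input symbol, reaches 25 state pairs: (s0, A), (s4, F), (s1, D), (s1, F), (s3, D), (s2, C), (s4, E), (s2, F), (s4, D), (s3, E), (s5, B), (s2, B), (s1, B), (s5, F), (s2, D), (s1, C), (s1, A), (s5, E), (s2, A), (s2, E), (s4, A), (s5, C), (s4, B), (s1, E), (s3, A).
M accepts in {s4} and N accepts in {A, B, D, E, F}. The reachable pairs whose M-component is accepting are (s4, F), (s4, E), (s4, D), (s4, A), (s4, B); in each of them the N-component is accepting too, so the product for L(M) \ L(N) (M-component accepting, N-component rejecting) has no reachable accepting pair and the difference is empty.
Hence every string in L(M) is also in L(N).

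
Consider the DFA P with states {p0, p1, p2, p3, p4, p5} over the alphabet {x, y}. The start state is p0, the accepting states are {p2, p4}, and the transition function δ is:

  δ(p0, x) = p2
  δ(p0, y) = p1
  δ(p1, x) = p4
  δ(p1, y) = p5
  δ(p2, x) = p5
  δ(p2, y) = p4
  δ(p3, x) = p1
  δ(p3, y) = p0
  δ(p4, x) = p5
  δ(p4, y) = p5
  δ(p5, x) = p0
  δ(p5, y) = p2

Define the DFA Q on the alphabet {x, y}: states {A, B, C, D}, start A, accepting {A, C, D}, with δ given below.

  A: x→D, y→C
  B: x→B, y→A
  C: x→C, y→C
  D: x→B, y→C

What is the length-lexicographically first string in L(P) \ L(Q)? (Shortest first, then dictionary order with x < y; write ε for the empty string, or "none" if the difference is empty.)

The string xxxx is accepted by P but not by Q.
No shorter string lies in the difference, and xxxx is the lexicographically first length-4 string in L(P) \ L(Q).

xxxx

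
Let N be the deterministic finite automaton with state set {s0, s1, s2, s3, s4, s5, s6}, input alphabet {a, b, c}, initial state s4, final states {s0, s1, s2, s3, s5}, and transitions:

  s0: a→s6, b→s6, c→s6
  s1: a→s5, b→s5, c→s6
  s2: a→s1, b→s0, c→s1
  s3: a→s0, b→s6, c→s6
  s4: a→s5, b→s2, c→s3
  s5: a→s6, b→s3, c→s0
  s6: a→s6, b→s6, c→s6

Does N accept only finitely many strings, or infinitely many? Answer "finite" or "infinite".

finite

The useful states (reachable from s4 and able to reach an accepting state) are {s0, s1, s2, s3, s4, s5}.
Restricted to these states the transition graph has no cycle, so every accepting path has bounded length and L is finite.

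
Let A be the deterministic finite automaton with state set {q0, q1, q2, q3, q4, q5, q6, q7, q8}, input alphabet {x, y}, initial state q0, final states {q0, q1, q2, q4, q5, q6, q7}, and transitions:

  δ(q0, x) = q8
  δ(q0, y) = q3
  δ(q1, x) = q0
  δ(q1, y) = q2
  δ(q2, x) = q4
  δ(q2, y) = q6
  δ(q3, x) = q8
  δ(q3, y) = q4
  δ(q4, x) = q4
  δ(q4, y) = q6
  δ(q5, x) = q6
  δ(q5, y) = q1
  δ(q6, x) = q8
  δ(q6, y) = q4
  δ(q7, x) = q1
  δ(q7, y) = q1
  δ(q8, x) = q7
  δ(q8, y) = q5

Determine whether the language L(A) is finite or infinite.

infinite

State q0 is reachable from the start and can reach an accepting state, and it lies on the cycle q0 → q8 → q5 → q1 → q0.
Traversing that cycle any number of times yields accepted strings of unbounded length, so the language is infinite.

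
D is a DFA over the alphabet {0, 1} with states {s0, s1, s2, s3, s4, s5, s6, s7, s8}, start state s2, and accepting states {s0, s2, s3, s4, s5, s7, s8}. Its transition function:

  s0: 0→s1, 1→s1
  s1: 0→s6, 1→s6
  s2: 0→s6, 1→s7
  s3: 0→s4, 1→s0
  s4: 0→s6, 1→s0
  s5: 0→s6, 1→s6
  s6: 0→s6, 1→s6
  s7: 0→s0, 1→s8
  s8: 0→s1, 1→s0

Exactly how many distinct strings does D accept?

5

The useful subgraph on states {s0, s2, s7, s8} is acyclic, so L(D) is finite; the longest accepting path visits 4 useful states, giving maximum string length 3.
Counting accepting paths from s2 by length: 1 of length 0, 1 of length 1, 2 of length 2, 1 of length 3. Total 5.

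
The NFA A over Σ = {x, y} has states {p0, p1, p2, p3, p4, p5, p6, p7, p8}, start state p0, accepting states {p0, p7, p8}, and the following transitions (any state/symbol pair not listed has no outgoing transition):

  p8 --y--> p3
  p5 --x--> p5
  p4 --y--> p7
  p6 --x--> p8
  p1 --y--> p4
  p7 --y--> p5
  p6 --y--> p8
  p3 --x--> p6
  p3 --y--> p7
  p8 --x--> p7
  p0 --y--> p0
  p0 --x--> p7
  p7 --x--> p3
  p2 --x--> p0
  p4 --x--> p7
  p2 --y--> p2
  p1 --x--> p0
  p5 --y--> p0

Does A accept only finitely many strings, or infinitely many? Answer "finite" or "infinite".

State p0 is reachable from the start and can reach an accepting state, and it lies on the cycle p0 → p0.
Traversing that cycle any number of times yields accepted strings of unbounded length, so the language is infinite.

infinite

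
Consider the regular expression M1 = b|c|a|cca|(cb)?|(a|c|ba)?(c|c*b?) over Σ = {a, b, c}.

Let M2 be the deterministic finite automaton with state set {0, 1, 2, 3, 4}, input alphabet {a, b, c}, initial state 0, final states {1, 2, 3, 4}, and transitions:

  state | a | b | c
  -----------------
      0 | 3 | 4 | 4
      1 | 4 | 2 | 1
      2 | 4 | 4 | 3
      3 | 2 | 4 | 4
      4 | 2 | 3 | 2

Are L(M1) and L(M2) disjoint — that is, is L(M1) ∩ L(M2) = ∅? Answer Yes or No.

The string a is accepted by both M1 and M2.
Hence L(M1) ∩ L(M2) ≠ ∅.

No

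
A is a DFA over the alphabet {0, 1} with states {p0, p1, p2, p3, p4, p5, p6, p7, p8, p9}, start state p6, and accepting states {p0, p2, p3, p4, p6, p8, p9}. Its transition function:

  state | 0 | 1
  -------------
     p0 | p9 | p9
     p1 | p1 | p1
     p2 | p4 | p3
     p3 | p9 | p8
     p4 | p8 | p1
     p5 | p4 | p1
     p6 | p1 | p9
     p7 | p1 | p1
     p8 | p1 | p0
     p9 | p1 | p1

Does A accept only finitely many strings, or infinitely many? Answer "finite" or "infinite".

The useful states (reachable from p6 and able to reach an accepting state) are {p6, p9}.
Restricted to these states the transition graph has no cycle, so every accepting path has bounded length and L is finite.

finite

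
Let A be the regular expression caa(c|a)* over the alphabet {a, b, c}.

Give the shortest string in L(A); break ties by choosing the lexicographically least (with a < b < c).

caa

By inspection of the expression, no string of length less than 3 matches, and caa is the lexicographically first match of length 3.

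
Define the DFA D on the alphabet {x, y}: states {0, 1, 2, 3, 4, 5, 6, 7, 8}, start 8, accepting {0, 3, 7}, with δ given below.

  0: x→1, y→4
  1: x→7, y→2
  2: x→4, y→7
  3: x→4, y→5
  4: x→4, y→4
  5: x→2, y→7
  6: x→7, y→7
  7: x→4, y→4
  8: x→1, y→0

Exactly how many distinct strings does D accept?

The useful subgraph on states {0, 1, 2, 7, 8} is acyclic, so L(D) is finite; the longest accepting path visits 5 useful states, giving maximum string length 4.
Counting accepting paths from 8 by length: 1 of length 1, 1 of length 2, 2 of length 3, 1 of length 4. Total 5.

5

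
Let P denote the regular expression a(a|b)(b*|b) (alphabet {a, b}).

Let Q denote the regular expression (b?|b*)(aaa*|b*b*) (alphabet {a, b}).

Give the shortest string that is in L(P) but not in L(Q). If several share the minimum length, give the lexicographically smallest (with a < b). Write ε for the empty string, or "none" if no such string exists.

ab

The string ab is accepted by P but not by Q.
No shorter string lies in the difference, and ab is the lexicographically first length-2 string in L(P) \ L(Q).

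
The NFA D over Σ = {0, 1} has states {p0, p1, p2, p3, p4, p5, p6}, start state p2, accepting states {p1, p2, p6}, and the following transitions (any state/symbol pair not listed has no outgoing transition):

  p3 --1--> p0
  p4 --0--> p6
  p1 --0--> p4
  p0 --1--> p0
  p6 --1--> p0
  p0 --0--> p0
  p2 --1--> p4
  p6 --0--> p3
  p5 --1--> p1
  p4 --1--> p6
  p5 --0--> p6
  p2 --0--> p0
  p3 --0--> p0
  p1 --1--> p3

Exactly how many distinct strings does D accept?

3

The useful subgraph on states {p2, p4, p6} is acyclic, so L(D) is finite; the longest accepting path visits 3 useful states, giving maximum string length 2.
Counting accepting paths from p2 by length: 1 of length 0, 2 of length 2. Total 3.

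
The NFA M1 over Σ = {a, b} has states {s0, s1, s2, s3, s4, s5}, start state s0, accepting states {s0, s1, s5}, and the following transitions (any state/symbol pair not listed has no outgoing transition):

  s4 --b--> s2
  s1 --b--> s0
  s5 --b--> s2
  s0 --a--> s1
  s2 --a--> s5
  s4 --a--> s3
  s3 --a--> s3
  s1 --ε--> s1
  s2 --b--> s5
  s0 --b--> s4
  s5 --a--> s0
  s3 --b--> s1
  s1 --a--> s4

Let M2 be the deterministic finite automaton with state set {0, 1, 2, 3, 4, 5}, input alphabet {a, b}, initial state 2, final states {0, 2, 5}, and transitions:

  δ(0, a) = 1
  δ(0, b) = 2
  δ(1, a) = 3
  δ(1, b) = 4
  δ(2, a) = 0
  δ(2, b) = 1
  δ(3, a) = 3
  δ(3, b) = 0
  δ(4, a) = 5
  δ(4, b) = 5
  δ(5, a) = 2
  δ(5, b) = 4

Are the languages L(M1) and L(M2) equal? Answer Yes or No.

Exploring the product automaton M1 × M2 from the start pair (s0, 2), following both machines on each input symbol, reaches 6 state pairs: (s0, 2), (s1, 0), (s4, 1), (s3, 3), (s2, 4), (s5, 5).
M1 accepts in {s0, s1, s5} and M2 accepts in {0, 2, 5}. In every reachable pair the two components are either both accepting — (s0, 2), (s1, 0), (s5, 5) — or both non-accepting, so no string is accepted by exactly one of the machines: L(M1) \ L(M2) and L(M2) \ L(M1) are both empty.
Hence every string is accepted by M1 iff it is accepted by M2, and the two languages coincide.

Yes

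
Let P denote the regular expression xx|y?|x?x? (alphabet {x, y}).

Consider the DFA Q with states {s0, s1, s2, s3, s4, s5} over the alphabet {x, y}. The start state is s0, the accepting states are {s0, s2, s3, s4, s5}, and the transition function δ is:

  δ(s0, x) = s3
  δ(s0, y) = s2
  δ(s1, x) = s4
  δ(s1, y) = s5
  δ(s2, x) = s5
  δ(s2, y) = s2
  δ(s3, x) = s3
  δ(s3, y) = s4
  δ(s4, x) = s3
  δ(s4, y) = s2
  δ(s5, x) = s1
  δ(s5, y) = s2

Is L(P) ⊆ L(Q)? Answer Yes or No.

Yes

Converting the expression P to a DFA (subset construction, then merging equivalent states) gives the minimal DFA with states {p0, p1, p2, p3}, start state p0, accepting states {p0, p1, p2} and transitions p0: x→p1, y→p2; p1: x→p2, y→p3; p2: x→p3, y→p3; p3: x→p3, y→p3.
Exploring the product automaton P × Q from the start pair (p0, s0), following both machines on each input symbol, reaches 9 state pairs: (p0, s0), (p1, s3), (p2, s2), (p2, s3), (p3, s4), (p3, s5), (p3, s2), (p3, s3), (p3, s1).
P accepts in {p0, p1, p2} and Q accepts in {s0, s2, s3, s4, s5}. The reachable pairs whose P-component is accepting are (p0, s0), (p1, s3), (p2, s2), (p2, s3); in each of them the Q-component is accepting too, so the product for L(P) \ L(Q) (P-component accepting, Q-component rejecting) has no reachable accepting pair and the difference is empty.
Hence every string in L(P) is also in L(Q).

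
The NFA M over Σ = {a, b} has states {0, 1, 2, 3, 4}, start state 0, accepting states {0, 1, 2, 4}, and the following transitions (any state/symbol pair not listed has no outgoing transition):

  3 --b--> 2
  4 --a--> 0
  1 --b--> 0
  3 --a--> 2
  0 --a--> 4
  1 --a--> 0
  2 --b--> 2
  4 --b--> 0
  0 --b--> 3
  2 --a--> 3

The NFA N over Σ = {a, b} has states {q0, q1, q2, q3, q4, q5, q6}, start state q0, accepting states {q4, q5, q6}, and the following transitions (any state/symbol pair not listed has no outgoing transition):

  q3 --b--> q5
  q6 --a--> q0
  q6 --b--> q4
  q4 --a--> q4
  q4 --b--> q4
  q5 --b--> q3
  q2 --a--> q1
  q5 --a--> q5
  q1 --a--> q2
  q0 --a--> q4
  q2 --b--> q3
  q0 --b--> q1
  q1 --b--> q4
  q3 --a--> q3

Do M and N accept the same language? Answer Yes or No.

No

The empty string ε is accepted by M but rejected by N.
So L(M) ≠ L(N).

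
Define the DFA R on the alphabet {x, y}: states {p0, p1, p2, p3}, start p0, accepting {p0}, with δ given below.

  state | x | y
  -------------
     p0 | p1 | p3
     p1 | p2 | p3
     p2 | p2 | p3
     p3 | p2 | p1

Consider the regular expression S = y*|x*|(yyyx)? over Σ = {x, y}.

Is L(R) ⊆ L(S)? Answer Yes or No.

Yes

Converting the expression S to a DFA (subset construction, then merging equivalent states) gives the minimal DFA with states {s0, s1, s2, s3, s4, s5, s6, s7}, start state s0, accepting states {s0, s1, s2, s4, s5, s6, s7} and transitions s0: x→s1, y→s2; s1: x→s1, y→s3; s2: x→s3, y→s4; s3: x→s3, y→s3; s4: x→s3, y→s5; s5: x→s6, y→s7; s6: x→s3, y→s3; s7: x→s3, y→s7.
Exploring the product automaton R × S from the start pair (p0, s0), following both machines on each input symbol, reaches 12 state pairs: (p0, s0), (p1, s1), (p3, s2), (p2, s1), (p3, s3), (p2, s3), (p1, s4), (p1, s3), (p3, s5), (p2, s6), (p1, s7), (p3, s7).
R accepts in {p0} and S accepts in {s0, s1, s2, s4, s5, s6, s7}. The reachable pairs whose R-component is accepting are (p0, s0); in each of them the S-component is accepting too, so the product for L(R) \ L(S) (R-component accepting, S-component rejecting) has no reachable accepting pair and the difference is empty.
Hence every string in L(R) is also in L(S).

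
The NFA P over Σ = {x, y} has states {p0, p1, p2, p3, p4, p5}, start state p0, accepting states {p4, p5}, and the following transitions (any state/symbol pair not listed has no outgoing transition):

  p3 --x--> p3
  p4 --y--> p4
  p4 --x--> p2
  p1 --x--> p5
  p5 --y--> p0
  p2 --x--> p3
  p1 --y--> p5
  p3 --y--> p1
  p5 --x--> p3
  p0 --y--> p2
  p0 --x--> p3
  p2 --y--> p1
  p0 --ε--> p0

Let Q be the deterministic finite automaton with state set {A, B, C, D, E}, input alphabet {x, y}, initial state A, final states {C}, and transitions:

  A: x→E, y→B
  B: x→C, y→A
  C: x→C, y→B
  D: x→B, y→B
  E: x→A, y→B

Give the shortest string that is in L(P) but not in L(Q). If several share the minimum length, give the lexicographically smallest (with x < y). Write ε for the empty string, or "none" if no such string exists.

xyy

The string xyy is accepted by P but not by Q.
No shorter string lies in the difference, and xyy is the lexicographically first length-3 string in L(P) \ L(Q).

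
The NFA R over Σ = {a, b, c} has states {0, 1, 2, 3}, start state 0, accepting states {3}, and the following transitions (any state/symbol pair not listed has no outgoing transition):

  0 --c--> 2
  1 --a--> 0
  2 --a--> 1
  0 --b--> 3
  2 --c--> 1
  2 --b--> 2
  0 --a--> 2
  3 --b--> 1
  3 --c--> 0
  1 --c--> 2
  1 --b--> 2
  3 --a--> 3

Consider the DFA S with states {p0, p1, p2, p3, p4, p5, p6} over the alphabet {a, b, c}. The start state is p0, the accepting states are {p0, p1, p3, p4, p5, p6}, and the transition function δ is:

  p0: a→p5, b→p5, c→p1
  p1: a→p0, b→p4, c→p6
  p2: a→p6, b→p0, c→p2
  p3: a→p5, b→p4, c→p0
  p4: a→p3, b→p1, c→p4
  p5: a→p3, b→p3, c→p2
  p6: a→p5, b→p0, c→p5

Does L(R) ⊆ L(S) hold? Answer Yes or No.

Yes

Exploring the product automaton R × S from the start pair (0, p0), following both machines on each input symbol, reaches 26 state pairs: (0, p0), (2, p5), (3, p5), (2, p1), (1, p3), (2, p3), (1, p2), (3, p3), (0, p2), (1, p0), (2, p4), (1, p6), (0, p5), (2, p0), (1, p5), (0, p6), (2, p2), (1, p4), (2, p6), (3, p0), (1, p1), (0, p3), (0, p1), (3, p4), (0, p4), (3, p1).
R accepts in {3} and S accepts in {p0, p1, p3, p4, p5, p6}. The reachable pairs whose R-component is accepting are (3, p5), (3, p3), (3, p0), (3, p4), (3, p1); in each of them the S-component is accepting too, so the product for L(R) \ L(S) (R-component accepting, S-component rejecting) has no reachable accepting pair and the difference is empty.
Hence every string in L(R) is also in L(S).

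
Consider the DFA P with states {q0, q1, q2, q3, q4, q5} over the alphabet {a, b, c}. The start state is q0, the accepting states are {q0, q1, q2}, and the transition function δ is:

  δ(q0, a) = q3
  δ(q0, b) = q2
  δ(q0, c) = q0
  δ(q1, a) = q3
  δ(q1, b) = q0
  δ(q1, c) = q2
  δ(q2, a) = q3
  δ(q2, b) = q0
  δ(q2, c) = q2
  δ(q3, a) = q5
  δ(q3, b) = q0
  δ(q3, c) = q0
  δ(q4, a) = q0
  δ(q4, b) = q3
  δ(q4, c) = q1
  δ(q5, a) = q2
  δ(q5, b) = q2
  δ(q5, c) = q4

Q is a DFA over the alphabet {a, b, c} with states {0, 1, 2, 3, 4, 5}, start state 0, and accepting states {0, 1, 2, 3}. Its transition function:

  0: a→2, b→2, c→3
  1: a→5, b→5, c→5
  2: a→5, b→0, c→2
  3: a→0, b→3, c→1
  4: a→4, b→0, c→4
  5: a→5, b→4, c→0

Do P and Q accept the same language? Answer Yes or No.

The string aaa is accepted by P but rejected by Q.
So L(P) ≠ L(Q).

No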